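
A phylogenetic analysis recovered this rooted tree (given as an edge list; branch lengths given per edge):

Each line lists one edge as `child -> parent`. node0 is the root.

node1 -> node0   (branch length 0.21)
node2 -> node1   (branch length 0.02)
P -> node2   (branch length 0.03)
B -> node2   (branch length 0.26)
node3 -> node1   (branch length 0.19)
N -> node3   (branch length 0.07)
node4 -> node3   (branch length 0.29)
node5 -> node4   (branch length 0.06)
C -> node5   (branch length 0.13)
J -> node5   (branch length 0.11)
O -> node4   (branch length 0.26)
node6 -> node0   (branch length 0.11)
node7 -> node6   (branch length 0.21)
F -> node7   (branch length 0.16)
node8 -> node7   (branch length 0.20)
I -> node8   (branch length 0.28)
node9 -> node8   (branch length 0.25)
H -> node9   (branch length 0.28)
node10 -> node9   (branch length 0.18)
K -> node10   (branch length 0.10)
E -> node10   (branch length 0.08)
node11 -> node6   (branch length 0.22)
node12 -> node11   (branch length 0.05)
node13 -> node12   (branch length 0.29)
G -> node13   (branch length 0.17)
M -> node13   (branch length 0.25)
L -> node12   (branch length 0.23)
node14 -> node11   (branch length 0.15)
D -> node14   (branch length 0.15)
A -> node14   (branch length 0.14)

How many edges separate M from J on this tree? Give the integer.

10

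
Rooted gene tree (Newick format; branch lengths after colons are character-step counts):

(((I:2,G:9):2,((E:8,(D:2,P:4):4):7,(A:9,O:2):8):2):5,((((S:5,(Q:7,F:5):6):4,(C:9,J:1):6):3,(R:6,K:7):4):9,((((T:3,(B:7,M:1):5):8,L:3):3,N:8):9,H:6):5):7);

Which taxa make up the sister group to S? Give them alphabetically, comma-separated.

F, Q

S attaches to the tree at the node subtending (S,(Q,F)).
The other lineage descending from that same node — the sister group — is (Q,F); its 2 tips in alphabetical order are the answer.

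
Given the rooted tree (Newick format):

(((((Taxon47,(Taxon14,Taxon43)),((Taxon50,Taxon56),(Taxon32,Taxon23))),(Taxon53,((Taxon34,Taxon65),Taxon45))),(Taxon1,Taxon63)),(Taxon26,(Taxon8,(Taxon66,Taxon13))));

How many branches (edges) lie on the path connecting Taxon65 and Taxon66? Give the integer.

10

The MRCA of Taxon65 and Taxon66 is the root of the tree.
From Taxon65 up to that node: 6 branches. From Taxon66 up to the same node: 4 branches. Total: 6 + 4 = 10.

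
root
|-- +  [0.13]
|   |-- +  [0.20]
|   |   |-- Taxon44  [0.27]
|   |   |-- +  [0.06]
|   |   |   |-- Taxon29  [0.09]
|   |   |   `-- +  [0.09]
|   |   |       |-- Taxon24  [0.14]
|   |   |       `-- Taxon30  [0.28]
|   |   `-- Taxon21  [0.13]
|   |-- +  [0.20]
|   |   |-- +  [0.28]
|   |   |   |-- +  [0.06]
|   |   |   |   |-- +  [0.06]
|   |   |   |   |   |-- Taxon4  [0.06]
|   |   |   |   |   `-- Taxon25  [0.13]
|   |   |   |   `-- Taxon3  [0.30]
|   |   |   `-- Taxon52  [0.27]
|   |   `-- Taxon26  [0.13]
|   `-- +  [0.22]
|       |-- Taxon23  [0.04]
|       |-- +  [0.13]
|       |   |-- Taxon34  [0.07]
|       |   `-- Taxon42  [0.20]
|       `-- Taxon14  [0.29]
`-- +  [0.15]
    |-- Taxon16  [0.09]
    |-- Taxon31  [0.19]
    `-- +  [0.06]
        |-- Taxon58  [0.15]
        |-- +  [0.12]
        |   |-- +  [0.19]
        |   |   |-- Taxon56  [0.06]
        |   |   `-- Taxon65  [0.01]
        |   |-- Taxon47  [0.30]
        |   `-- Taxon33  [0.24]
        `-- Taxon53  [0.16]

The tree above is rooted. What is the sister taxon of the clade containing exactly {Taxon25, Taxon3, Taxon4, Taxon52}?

The clade containing exactly {Taxon25, Taxon3, Taxon4, Taxon52} attaches to the tree at the node subtending ((((Taxon4,Taxon25),Taxon3),Taxon52),Taxon26).
The other lineage descending from that same node — the sister group — is the single tip Taxon26.

Taxon26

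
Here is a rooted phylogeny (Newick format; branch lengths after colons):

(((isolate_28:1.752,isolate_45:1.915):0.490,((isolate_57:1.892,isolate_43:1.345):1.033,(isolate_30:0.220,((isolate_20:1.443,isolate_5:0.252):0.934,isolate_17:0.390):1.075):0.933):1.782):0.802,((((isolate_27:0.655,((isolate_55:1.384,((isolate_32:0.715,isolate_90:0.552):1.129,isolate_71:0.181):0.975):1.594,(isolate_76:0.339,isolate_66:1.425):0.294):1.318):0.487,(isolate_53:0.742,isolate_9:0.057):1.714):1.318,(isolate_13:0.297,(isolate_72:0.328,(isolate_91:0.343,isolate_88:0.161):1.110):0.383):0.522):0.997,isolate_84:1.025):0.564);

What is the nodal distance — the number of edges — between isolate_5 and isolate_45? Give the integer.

The MRCA of isolate_5 and isolate_45 is the node subtending ((isolate_28,isolate_45),((isolate_57,isolate_43),(isolate_30,((isolate_20,isolate_5),isolate_17)))).
From isolate_5 up to that node: 5 branches. From isolate_45 up to the same node: 2 branches. Total: 5 + 2 = 7.

7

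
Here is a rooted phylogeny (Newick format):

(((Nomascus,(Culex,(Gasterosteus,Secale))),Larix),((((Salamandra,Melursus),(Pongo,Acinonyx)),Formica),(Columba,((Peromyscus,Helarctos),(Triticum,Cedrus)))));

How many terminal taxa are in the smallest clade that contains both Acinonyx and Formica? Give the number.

5

The MRCA of Acinonyx and Formica is the node subtending (((Salamandra,Melursus),(Pongo,Acinonyx)),Formica).
That clade contains 5 terminal taxa: Acinonyx, Formica, Melursus, Pongo, Salamandra.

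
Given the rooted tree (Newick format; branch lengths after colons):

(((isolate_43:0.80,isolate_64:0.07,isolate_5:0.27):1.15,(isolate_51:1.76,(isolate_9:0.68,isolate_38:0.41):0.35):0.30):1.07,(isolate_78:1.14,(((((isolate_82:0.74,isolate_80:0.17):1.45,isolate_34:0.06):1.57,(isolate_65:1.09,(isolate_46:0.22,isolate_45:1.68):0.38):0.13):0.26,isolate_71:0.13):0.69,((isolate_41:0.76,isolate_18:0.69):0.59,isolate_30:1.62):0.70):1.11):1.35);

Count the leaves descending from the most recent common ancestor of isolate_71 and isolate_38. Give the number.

The MRCA of isolate_71 and isolate_38 is the root, so the clade is the entire tree.
That clade contains 17 terminal taxa: isolate_18, isolate_30, isolate_34, isolate_38, isolate_41, isolate_43, isolate_45, isolate_46, isolate_5, isolate_51, isolate_64, isolate_65, isolate_71, isolate_78, isolate_80, isolate_82, isolate_9.

17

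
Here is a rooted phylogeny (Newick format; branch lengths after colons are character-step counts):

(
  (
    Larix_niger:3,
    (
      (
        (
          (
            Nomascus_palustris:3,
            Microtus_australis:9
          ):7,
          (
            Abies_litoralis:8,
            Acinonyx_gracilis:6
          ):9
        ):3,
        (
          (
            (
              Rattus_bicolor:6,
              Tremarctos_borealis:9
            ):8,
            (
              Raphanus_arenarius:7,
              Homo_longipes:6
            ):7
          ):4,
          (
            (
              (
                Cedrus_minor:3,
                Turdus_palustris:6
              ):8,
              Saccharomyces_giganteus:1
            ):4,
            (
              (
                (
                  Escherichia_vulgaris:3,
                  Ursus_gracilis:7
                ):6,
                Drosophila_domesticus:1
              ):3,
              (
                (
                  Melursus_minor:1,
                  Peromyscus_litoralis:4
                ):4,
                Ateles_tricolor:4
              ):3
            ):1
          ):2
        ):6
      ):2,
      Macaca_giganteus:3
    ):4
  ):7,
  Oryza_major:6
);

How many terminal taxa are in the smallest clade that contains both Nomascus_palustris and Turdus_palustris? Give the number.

17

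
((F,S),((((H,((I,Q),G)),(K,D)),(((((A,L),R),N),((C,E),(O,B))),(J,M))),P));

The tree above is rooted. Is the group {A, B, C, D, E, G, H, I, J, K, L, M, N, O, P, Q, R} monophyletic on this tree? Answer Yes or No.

Yes

The most recent common ancestor of these taxa subtends ((((H,((I,Q),G)),(K,D)),(((((A,L),R),N),((C,E),(O,B))),(J,M))),P).
That clade has exactly 17 tips — every listed taxon and nothing else — so the group is monophyletic.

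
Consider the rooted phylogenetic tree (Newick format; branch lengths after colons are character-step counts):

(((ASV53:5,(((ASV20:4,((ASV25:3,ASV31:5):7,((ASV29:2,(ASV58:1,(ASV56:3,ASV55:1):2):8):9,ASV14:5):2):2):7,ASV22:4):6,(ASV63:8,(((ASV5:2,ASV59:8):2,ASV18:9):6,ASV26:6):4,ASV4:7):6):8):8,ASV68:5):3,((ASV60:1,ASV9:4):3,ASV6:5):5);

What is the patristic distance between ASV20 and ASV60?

45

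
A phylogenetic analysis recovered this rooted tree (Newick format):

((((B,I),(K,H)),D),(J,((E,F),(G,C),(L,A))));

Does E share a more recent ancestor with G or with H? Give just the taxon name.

G

The MRCA of E and G subtends ((E,F),(G,C),(L,A)) (6 taxa).
The MRCA of E and H is the root, subtending the entire tree (12 taxa).
The first is nested inside the second, so E shares a more recent common ancestor with G.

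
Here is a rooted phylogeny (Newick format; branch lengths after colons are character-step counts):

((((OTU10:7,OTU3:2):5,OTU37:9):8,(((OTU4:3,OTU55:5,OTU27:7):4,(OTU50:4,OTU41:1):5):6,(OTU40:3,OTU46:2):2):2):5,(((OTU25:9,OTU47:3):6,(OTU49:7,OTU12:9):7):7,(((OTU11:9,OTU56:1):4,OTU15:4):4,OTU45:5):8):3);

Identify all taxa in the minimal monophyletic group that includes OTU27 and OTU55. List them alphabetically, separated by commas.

OTU27, OTU4, OTU55

Tracing OTU27: it sits inside (OTU4,OTU55,OTU27).
Tracing OTU55: it sits inside (OTU4,OTU55,OTU27).
The smallest clade enclosing both is (OTU4,OTU55,OTU27); the answer is its 3 terminal taxa in alphabetical order.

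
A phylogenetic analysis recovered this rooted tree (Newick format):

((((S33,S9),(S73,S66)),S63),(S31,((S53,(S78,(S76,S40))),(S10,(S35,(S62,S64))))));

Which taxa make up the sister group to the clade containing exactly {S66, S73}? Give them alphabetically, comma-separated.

S33, S9

The clade containing exactly {S66, S73} attaches to the tree at the node subtending ((S33,S9),(S73,S66)).
The other lineage descending from that same node — the sister group — is (S33,S9); its 2 tips in alphabetical order are the answer.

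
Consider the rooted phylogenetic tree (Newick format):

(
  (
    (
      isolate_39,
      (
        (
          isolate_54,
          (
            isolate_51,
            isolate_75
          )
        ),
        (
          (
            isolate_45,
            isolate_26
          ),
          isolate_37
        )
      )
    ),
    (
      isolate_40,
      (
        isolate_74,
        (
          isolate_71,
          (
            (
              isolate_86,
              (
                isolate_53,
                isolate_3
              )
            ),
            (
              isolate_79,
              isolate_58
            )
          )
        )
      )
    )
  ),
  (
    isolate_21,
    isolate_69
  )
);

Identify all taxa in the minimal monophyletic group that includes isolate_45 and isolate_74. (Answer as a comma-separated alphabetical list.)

Tracing isolate_45: it sits inside (isolate_45,isolate_26).
Tracing isolate_74: it sits inside (isolate_74,(isolate_71,((isolate_86,(isolate_53,isolate_3)),(isolate_79,isolate_58)))).
The smallest clade enclosing both is ((isolate_39,((isolate_54,(isolate_51,isolate_75)),((isolate_45,isolate_26),isolate_37))),(isolate_40,(isolate_74,(isolate_71,((isolate_86,(isolate_53,isolate_3)),(isolate_79,isolate_58)))))); the answer is its 15 terminal taxa in alphabetical order.

isolate_26, isolate_3, isolate_37, isolate_39, isolate_40, isolate_45, isolate_51, isolate_53, isolate_54, isolate_58, isolate_71, isolate_74, isolate_75, isolate_79, isolate_86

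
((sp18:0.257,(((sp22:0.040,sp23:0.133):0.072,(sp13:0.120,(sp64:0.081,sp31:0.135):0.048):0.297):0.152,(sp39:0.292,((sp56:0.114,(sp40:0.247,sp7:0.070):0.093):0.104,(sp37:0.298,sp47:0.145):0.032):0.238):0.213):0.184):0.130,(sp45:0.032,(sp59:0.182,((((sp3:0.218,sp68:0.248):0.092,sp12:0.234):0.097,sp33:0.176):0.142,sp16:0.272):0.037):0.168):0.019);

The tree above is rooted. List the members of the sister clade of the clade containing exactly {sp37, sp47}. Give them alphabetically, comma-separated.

sp40, sp56, sp7

The clade containing exactly {sp37, sp47} attaches to the tree at the node subtending ((sp56,(sp40,sp7)),(sp37,sp47)).
The other lineage descending from that same node — the sister group — is (sp56,(sp40,sp7)); its 3 tips in alphabetical order are the answer.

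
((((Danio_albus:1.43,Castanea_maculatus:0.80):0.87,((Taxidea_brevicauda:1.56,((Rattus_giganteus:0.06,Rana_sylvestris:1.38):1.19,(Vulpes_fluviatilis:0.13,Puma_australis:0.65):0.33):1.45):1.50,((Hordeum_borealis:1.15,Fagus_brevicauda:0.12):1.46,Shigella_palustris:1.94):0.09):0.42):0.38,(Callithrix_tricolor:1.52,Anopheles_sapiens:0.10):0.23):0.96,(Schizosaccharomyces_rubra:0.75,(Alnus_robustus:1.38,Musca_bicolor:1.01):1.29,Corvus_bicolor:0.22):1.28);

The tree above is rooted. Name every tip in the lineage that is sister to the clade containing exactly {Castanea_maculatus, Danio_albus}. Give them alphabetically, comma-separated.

Fagus_brevicauda, Hordeum_borealis, Puma_australis, Rana_sylvestris, Rattus_giganteus, Shigella_palustris, Taxidea_brevicauda, Vulpes_fluviatilis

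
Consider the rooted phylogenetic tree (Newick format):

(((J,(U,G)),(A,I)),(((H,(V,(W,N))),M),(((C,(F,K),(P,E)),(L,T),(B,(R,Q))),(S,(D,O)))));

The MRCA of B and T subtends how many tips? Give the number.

10

The MRCA of B and T is the node subtending ((C,(F,K),(P,E)),(L,T),(B,(R,Q))).
That clade contains 10 terminal taxa: B, C, E, F, K, L, P, Q, R, T.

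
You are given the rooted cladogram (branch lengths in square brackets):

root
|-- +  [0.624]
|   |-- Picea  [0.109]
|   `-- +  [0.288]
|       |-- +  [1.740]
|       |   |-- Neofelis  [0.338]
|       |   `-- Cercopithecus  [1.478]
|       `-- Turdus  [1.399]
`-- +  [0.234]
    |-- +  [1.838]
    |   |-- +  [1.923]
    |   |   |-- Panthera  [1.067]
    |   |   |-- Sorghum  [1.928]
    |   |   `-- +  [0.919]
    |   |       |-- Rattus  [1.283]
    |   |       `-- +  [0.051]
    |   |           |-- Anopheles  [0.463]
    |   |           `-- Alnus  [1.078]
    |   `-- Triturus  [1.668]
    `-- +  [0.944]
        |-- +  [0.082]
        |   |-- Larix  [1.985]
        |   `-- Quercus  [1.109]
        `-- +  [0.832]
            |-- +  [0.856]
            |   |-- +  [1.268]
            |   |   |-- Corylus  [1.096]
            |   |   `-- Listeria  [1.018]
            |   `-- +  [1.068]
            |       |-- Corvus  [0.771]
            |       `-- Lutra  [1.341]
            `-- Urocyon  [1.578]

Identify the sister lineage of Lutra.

Lutra attaches to the tree at the node subtending (Corvus,Lutra).
The other lineage descending from that same node — the sister group — is the single tip Corvus.

Corvus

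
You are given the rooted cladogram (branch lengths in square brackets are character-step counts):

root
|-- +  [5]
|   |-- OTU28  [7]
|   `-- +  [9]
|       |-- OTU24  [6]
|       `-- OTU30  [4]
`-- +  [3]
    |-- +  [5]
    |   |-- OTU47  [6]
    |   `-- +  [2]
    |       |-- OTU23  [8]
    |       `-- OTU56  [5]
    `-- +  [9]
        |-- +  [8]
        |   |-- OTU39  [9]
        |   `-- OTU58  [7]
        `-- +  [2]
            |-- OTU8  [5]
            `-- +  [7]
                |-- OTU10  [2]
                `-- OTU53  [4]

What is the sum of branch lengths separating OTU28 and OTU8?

31

The path runs OTU28 → … → MRCA → … → OTU8; the MRCA is the root of the tree.
Branch lengths along that path: 7 + 5 + 3 + 9 + 2 + 5 = 31.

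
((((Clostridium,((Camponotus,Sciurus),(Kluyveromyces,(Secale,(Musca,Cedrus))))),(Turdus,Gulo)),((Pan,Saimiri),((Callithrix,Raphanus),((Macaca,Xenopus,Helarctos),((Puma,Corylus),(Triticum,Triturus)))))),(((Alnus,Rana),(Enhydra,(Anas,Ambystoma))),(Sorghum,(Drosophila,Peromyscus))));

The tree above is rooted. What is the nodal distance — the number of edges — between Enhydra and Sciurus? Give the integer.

10

The MRCA of Enhydra and Sciurus is the root of the tree.
From Enhydra up to that node: 4 branches. From Sciurus up to the same node: 6 branches. Total: 4 + 6 = 10.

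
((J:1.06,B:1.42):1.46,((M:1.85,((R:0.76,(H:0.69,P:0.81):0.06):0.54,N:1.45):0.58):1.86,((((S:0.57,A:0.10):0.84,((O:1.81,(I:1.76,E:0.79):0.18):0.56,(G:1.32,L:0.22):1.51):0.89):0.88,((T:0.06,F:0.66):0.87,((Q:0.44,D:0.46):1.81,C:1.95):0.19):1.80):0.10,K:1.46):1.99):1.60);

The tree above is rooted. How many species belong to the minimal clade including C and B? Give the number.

The MRCA of C and B is the root, so the clade is the entire tree.
That clade contains 20 terminal taxa: A, B, C, D, E, F, G, H, I, J, K, L, M, N, O, P, Q, R, S, T.

20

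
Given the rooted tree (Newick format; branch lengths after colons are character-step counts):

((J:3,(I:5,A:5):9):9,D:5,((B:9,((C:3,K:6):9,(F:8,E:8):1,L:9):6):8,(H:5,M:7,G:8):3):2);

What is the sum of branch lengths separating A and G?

The path runs A → … → MRCA → … → G; the MRCA is the root of the tree.
Branch lengths along that path: 5 + 9 + 9 + 2 + 3 + 8 = 36.

36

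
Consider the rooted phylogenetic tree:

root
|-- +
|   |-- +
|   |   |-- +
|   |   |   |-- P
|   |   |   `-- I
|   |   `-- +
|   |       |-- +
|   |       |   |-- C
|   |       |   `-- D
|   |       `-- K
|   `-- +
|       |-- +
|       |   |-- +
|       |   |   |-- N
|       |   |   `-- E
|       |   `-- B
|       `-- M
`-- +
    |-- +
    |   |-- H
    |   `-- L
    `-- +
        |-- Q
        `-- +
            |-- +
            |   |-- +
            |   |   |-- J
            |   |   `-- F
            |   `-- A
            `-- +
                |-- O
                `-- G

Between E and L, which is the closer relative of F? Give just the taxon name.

L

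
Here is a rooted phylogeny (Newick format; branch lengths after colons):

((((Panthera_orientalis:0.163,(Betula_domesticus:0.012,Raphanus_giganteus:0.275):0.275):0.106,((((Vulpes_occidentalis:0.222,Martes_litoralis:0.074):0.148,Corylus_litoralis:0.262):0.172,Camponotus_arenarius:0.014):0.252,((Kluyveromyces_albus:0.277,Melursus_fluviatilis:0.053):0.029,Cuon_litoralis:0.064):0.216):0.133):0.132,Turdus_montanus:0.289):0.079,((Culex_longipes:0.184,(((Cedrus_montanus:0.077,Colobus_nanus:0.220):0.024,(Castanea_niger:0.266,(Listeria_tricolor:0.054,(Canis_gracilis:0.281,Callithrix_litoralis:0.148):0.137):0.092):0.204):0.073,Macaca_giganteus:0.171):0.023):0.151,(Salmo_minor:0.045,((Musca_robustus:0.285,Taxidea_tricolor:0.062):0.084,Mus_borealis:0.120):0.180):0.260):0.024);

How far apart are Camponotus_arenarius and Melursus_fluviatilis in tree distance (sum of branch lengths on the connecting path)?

0.564

The path runs Camponotus_arenarius → … → MRCA → … → Melursus_fluviatilis; the MRCA is the node subtending ((((Vulpes_occidentalis,Martes_litoralis),Corylus_litoralis),Camponotus_arenarius),((Kluyveromyces_albus,Melursus_fluviatilis),Cuon_litoralis)).
Branch lengths along that path: 0.014 + 0.252 + 0.216 + 0.029 + 0.053 = 0.564.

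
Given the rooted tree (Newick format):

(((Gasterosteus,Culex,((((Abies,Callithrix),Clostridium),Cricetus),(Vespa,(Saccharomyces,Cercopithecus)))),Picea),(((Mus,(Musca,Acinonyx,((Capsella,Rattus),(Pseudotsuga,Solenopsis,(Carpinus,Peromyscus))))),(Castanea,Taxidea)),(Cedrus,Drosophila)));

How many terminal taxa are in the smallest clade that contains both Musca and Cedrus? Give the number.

The MRCA of Musca and Cedrus is the node subtending (((Mus,(Musca,Acinonyx,((Capsella,Rattus),(Pseudotsuga,Solenopsis,(Carpinus,Peromyscus))))),(Castanea,Taxidea)),(Cedrus,Drosophila)).
That clade contains 13 terminal taxa: Acinonyx, Capsella, Carpinus, Castanea, Cedrus, Drosophila, Mus, Musca, Peromyscus, Pseudotsuga, Rattus, Solenopsis, Taxidea.

13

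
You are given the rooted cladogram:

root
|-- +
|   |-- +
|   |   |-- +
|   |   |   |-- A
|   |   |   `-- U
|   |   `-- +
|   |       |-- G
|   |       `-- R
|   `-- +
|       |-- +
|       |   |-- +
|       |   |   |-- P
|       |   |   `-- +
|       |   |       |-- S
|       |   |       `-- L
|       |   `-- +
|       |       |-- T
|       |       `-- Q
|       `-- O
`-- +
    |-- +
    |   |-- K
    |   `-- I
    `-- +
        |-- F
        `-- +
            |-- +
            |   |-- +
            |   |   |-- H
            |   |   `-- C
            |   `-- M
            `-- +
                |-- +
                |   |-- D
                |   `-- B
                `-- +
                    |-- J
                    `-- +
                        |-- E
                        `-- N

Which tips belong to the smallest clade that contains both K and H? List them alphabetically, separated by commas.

B, C, D, E, F, H, I, J, K, M, N

Tracing K: it sits inside (K,I).
Tracing H: it sits inside (H,C).
The smallest clade enclosing both is ((K,I),(F,(((H,C),M),((D,B),(J,(E,N)))))); the answer is its 11 terminal taxa in alphabetical order.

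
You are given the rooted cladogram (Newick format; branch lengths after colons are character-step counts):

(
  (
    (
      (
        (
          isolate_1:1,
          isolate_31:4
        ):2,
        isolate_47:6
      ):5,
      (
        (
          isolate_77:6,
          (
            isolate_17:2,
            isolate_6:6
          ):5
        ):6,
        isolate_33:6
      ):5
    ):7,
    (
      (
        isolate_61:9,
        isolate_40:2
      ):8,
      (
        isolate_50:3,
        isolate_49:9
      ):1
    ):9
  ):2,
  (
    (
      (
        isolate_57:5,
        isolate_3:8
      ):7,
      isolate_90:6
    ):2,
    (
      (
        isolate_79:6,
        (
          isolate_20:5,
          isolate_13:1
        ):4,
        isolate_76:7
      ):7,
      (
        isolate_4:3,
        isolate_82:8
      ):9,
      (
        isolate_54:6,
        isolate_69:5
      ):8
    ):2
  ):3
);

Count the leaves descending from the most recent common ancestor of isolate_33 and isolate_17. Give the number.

The MRCA of isolate_33 and isolate_17 is the node subtending ((isolate_77,(isolate_17,isolate_6)),isolate_33).
That clade contains 4 terminal taxa: isolate_17, isolate_33, isolate_6, isolate_77.

4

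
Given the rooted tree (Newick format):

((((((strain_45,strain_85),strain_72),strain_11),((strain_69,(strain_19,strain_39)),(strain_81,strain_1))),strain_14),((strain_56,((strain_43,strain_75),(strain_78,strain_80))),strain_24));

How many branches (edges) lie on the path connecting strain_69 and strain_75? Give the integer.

10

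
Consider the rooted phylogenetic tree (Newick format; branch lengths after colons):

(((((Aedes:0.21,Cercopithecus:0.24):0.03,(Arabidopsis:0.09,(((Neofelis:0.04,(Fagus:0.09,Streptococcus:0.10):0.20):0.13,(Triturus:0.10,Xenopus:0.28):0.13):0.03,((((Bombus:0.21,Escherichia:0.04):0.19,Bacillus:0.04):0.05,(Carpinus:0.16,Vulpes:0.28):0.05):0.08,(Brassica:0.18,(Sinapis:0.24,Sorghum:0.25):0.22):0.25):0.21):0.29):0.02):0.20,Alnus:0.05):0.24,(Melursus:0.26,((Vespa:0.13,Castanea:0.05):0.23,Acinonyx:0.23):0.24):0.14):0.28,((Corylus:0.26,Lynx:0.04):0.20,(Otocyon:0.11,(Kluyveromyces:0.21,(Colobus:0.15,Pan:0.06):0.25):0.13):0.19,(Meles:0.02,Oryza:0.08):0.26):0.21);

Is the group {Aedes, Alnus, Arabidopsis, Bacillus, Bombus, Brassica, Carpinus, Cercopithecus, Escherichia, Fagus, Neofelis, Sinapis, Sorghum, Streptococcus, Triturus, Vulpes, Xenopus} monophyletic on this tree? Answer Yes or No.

Yes

The most recent common ancestor of these taxa subtends (((Aedes,Cercopithecus),(Arabidopsis,(((Neofelis,(Fagus,Streptococcus)),(Triturus,Xenopus)),((((Bombus,Escherichia),Bacillus),(Carpinus,Vulpes)),(Brassica,(Sinapis,Sorghum)))))),Alnus).
That clade has exactly 17 tips — every listed taxon and nothing else — so the group is monophyletic.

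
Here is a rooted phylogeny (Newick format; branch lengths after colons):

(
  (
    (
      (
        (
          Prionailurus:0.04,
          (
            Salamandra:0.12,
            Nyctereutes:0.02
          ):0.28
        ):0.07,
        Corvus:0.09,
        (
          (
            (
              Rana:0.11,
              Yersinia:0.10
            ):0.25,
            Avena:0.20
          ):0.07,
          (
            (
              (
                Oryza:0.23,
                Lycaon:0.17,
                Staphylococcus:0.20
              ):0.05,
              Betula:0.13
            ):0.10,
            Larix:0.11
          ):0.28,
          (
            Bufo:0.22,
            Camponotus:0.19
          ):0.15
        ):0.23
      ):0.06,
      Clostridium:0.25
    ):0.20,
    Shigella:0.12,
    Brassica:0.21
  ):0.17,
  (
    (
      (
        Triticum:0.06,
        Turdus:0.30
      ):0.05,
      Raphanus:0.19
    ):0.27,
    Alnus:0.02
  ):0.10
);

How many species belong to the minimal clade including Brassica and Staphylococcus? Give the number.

The MRCA of Brassica and Staphylococcus is the node subtending ((((Prionailurus,(Salamandra,Nyctereutes)),Corvus,(((Rana,Yersinia),Avena),(((Oryza,Lycaon,Staphylococcus),Betula),Larix),(Bufo,Camponotus))),Clostridium),Shigella,Brassica).
That clade contains 17 terminal taxa: Avena, Betula, Brassica, Bufo, Camponotus, Clostridium, Corvus, Larix, Lycaon, Nyctereutes, Oryza, Prionailurus, Rana, Salamandra, Shigella, Staphylococcus, Yersinia.

17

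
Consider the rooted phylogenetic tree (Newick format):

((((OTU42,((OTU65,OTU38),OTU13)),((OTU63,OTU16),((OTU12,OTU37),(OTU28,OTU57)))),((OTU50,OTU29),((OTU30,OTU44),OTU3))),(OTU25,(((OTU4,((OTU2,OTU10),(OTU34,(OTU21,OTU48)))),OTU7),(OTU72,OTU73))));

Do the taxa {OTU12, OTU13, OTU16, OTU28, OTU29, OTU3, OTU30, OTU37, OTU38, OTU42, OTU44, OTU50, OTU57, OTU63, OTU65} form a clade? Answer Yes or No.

Yes

The most recent common ancestor of these taxa subtends (((OTU42,((OTU65,OTU38),OTU13)),((OTU63,OTU16),((OTU12,OTU37),(OTU28,OTU57)))),((OTU50,OTU29),((OTU30,OTU44),OTU3))).
That clade has exactly 15 tips — every listed taxon and nothing else — so the group is monophyletic.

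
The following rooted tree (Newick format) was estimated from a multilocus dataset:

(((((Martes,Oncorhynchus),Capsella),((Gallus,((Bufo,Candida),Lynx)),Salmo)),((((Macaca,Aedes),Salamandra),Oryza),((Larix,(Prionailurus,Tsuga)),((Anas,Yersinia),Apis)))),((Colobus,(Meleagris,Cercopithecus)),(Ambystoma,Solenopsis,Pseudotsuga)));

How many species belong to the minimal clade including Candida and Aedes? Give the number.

18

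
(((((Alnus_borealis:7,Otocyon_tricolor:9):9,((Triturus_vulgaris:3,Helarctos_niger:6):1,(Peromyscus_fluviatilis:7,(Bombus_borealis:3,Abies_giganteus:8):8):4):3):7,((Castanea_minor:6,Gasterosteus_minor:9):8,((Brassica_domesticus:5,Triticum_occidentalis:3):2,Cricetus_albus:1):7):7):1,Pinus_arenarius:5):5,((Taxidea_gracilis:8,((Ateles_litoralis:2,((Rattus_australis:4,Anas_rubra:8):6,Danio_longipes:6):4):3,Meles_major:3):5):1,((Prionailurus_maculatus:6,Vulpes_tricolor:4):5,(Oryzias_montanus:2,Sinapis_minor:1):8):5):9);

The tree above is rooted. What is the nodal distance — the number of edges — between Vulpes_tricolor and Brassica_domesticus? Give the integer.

10

The MRCA of Vulpes_tricolor and Brassica_domesticus is the root of the tree.
From Vulpes_tricolor up to that node: 4 branches. From Brassica_domesticus up to the same node: 6 branches. Total: 4 + 6 = 10.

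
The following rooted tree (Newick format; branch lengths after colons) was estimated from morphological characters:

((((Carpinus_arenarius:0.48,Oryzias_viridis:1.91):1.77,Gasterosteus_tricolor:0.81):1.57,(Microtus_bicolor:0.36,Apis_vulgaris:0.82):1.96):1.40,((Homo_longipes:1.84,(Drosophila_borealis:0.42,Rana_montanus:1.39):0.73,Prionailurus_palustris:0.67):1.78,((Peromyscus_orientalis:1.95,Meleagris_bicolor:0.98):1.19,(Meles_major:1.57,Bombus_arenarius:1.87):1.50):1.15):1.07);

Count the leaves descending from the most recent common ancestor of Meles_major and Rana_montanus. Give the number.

8

The MRCA of Meles_major and Rana_montanus is the node subtending ((Homo_longipes,(Drosophila_borealis,Rana_montanus),Prionailurus_palustris),((Peromyscus_orientalis,Meleagris_bicolor),(Meles_major,Bombus_arenarius))).
That clade contains 8 terminal taxa: Bombus_arenarius, Drosophila_borealis, Homo_longipes, Meleagris_bicolor, Meles_major, Peromyscus_orientalis, Prionailurus_palustris, Rana_montanus.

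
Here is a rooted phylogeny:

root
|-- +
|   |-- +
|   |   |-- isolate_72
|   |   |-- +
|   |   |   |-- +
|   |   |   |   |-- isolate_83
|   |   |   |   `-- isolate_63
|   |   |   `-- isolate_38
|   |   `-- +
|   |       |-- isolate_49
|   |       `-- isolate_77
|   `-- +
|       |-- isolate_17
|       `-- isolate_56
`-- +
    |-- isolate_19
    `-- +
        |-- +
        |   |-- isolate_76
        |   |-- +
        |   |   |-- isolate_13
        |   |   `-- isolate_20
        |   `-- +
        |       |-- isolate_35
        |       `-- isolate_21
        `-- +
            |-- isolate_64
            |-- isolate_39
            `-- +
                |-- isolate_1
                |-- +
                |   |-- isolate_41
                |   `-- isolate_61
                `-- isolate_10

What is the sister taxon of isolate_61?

isolate_41

isolate_61 attaches to the tree at the node subtending (isolate_41,isolate_61).
The other lineage descending from that same node — the sister group — is the single tip isolate_41.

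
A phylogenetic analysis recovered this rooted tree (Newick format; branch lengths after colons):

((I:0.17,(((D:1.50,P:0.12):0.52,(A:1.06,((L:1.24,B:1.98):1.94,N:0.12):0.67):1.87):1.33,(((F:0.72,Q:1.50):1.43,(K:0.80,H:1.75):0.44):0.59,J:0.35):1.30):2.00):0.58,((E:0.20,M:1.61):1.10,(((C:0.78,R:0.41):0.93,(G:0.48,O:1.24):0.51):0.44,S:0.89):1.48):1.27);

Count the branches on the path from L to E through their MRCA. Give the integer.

10

The MRCA of L and E is the root of the tree.
From L up to that node: 7 branches. From E up to the same node: 3 branches. Total: 7 + 3 = 10.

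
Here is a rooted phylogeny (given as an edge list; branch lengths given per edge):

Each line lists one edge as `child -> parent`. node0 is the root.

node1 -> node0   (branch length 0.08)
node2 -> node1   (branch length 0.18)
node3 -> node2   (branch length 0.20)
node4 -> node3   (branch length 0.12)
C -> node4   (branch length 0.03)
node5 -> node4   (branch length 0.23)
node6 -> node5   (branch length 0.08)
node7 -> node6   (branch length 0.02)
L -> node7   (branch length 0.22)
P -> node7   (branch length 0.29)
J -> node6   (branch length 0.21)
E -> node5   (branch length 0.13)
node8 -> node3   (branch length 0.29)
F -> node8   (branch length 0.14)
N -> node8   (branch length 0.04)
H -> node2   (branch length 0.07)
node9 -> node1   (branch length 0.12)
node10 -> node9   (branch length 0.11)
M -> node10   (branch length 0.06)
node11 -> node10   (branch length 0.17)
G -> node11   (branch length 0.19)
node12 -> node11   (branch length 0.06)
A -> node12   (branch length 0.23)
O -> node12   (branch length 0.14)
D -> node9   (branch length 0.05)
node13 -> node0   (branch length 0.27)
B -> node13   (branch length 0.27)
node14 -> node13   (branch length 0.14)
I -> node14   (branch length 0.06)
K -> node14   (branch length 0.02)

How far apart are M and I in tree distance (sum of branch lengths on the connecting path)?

The path runs M → … → MRCA → … → I; the MRCA is the root of the tree.
Branch lengths along that path: 0.06 + 0.11 + 0.12 + 0.08 + 0.27 + 0.14 + 0.06 = 0.84.

0.84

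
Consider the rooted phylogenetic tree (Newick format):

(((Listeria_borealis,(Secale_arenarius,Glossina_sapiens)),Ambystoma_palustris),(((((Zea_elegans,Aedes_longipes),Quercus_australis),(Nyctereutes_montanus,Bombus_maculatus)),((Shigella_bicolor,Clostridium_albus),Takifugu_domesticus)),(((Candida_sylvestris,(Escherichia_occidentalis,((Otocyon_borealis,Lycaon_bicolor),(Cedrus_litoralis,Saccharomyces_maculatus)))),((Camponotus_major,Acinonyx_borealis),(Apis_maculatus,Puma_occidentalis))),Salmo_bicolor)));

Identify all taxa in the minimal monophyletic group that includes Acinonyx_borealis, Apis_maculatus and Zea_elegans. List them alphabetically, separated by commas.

Tracing Acinonyx_borealis: it sits inside (Camponotus_major,Acinonyx_borealis).
Tracing Apis_maculatus: it sits inside (Apis_maculatus,Puma_occidentalis).
Tracing Zea_elegans: it sits inside (Zea_elegans,Aedes_longipes).
The smallest clade enclosing all 3 is (((((Zea_elegans,Aedes_longipes),Quercus_australis),(Nyctereutes_montanus,Bombus_maculatus)),((Shigella_bicolor,Clostridium_albus),Takifugu_domesticus)),(((Candida_sylvestris,(Escherichia_occidentalis,((Otocyon_borealis,Lycaon_bicolor),(Cedrus_litoralis,Saccharomyces_maculatus)))),((Camponotus_major,Acinonyx_borealis),(Apis_maculatus,Puma_occidentalis))),Salmo_bicolor)); the answer is its 19 terminal taxa in alphabetical order.

Acinonyx_borealis, Aedes_longipes, Apis_maculatus, Bombus_maculatus, Camponotus_major, Candida_sylvestris, Cedrus_litoralis, Clostridium_albus, Escherichia_occidentalis, Lycaon_bicolor, Nyctereutes_montanus, Otocyon_borealis, Puma_occidentalis, Quercus_australis, Saccharomyces_maculatus, Salmo_bicolor, Shigella_bicolor, Takifugu_domesticus, Zea_elegans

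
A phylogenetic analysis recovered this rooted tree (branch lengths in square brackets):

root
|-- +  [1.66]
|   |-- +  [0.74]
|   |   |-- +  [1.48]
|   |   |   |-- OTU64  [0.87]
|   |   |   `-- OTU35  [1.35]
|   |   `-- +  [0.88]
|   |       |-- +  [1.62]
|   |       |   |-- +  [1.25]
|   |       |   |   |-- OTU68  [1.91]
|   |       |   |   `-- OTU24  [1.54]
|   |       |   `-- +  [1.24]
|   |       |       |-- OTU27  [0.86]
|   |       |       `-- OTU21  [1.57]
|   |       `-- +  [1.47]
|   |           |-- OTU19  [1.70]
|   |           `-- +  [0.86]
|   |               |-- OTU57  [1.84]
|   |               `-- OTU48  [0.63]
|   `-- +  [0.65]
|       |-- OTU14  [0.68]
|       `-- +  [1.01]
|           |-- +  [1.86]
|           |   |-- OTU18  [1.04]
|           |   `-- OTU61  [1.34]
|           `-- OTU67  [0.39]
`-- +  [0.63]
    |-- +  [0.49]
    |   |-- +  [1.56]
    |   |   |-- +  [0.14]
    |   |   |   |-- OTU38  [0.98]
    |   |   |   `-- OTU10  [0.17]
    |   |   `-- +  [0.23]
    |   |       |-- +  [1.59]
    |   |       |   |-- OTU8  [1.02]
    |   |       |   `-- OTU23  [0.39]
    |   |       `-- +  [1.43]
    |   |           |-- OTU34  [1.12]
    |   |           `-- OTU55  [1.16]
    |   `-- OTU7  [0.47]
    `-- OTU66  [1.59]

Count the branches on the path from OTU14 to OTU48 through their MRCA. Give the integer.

The MRCA of OTU14 and OTU48 is the node subtending (((OTU64,OTU35),(((OTU68,OTU24),(OTU27,OTU21)),(OTU19,(OTU57,OTU48)))),(OTU14,((OTU18,OTU61),OTU67))).
From OTU14 up to that node: 2 branches. From OTU48 up to the same node: 5 branches. Total: 2 + 5 = 7.

7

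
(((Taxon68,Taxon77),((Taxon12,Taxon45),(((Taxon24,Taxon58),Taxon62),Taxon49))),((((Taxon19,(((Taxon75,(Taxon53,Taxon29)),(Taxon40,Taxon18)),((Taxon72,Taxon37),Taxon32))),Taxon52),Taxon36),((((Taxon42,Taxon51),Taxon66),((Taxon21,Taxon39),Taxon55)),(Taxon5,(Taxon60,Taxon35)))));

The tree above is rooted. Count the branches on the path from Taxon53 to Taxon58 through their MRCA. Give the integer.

The MRCA of Taxon53 and Taxon58 is the root of the tree.
From Taxon53 up to that node: 9 branches. From Taxon58 up to the same node: 6 branches. Total: 9 + 6 = 15.

15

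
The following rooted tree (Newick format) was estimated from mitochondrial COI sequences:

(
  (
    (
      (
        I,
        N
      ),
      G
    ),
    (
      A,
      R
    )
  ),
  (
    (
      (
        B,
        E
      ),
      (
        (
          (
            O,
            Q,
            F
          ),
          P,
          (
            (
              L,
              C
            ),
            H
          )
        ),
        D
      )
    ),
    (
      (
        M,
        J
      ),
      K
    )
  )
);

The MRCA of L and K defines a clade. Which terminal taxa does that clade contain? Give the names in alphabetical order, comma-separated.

B, C, D, E, F, H, J, K, L, M, O, P, Q

Tracing L: it sits inside (L,C).
Tracing K: it sits inside ((M,J),K).
The smallest clade enclosing both is (((B,E),(((O,Q,F),P,((L,C),H)),D)),((M,J),K)); the answer is its 13 terminal taxa in alphabetical order.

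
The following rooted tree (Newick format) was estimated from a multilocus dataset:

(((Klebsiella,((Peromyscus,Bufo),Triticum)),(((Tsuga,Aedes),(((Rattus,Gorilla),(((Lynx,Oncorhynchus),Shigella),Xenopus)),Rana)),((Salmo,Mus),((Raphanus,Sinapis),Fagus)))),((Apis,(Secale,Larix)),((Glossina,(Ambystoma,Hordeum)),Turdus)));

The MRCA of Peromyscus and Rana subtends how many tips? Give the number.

18

The MRCA of Peromyscus and Rana is the node subtending ((Klebsiella,((Peromyscus,Bufo),Triticum)),(((Tsuga,Aedes),(((Rattus,Gorilla),(((Lynx,Oncorhynchus),Shigella),Xenopus)),Rana)),((Salmo,Mus),((Raphanus,Sinapis),Fagus)))).
That clade contains 18 terminal taxa: Aedes, Bufo, Fagus, Gorilla, Klebsiella, Lynx, Mus, Oncorhynchus, Peromyscus, Rana, Raphanus, Rattus, Salmo, Shigella, Sinapis, Triticum, Tsuga, Xenopus.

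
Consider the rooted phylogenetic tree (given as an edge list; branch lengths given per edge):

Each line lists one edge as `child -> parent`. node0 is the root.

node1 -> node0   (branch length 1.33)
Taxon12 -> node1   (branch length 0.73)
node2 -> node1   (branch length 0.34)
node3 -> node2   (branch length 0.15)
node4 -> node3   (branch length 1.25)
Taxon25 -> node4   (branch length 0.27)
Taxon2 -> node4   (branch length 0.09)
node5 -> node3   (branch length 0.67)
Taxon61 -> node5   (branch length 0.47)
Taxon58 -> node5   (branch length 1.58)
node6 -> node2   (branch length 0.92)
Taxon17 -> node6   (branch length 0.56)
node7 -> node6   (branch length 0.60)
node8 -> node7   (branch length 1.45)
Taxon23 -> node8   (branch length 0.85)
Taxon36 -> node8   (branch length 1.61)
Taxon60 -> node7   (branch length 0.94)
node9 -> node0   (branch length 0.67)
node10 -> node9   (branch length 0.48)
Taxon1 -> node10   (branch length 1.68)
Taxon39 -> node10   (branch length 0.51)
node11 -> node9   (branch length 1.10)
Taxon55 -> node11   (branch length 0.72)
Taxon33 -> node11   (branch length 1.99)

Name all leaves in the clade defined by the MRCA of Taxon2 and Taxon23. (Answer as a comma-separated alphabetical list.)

Tracing Taxon2: it sits inside (Taxon25,Taxon2).
Tracing Taxon23: it sits inside (Taxon23,Taxon36).
The smallest clade enclosing both is (((Taxon25,Taxon2),(Taxon61,Taxon58)),(Taxon17,((Taxon23,Taxon36),Taxon60))); the answer is its 8 terminal taxa in alphabetical order.

Taxon17, Taxon2, Taxon23, Taxon25, Taxon36, Taxon58, Taxon60, Taxon61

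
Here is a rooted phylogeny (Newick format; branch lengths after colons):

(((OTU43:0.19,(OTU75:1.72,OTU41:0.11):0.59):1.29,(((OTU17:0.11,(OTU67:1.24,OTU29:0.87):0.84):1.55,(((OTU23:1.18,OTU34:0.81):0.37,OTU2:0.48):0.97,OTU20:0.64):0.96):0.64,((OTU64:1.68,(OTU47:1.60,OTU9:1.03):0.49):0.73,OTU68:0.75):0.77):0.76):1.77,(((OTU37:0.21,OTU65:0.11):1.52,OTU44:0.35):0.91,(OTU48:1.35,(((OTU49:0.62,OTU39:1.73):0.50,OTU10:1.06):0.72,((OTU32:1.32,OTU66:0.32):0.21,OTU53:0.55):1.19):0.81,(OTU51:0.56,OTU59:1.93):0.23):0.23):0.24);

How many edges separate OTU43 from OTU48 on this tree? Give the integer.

The MRCA of OTU43 and OTU48 is the root of the tree.
From OTU43 up to that node: 3 branches. From OTU48 up to the same node: 3 branches. Total: 3 + 3 = 6.

6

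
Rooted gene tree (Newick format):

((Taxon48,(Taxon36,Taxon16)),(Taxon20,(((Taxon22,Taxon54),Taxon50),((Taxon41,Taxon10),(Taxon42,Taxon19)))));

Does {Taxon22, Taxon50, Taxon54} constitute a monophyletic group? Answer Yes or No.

The most recent common ancestor of these taxa subtends ((Taxon22,Taxon54),Taxon50).
That clade has exactly 3 tips — every listed taxon and nothing else — so the group is monophyletic.

Yes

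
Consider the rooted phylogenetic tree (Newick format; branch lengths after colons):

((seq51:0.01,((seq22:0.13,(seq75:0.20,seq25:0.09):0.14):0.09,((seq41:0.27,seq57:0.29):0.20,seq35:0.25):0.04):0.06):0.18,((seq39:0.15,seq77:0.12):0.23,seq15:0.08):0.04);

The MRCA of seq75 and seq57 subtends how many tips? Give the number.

The MRCA of seq75 and seq57 is the node subtending ((seq22,(seq75,seq25)),((seq41,seq57),seq35)).
That clade contains 6 terminal taxa: seq22, seq25, seq35, seq41, seq57, seq75.

6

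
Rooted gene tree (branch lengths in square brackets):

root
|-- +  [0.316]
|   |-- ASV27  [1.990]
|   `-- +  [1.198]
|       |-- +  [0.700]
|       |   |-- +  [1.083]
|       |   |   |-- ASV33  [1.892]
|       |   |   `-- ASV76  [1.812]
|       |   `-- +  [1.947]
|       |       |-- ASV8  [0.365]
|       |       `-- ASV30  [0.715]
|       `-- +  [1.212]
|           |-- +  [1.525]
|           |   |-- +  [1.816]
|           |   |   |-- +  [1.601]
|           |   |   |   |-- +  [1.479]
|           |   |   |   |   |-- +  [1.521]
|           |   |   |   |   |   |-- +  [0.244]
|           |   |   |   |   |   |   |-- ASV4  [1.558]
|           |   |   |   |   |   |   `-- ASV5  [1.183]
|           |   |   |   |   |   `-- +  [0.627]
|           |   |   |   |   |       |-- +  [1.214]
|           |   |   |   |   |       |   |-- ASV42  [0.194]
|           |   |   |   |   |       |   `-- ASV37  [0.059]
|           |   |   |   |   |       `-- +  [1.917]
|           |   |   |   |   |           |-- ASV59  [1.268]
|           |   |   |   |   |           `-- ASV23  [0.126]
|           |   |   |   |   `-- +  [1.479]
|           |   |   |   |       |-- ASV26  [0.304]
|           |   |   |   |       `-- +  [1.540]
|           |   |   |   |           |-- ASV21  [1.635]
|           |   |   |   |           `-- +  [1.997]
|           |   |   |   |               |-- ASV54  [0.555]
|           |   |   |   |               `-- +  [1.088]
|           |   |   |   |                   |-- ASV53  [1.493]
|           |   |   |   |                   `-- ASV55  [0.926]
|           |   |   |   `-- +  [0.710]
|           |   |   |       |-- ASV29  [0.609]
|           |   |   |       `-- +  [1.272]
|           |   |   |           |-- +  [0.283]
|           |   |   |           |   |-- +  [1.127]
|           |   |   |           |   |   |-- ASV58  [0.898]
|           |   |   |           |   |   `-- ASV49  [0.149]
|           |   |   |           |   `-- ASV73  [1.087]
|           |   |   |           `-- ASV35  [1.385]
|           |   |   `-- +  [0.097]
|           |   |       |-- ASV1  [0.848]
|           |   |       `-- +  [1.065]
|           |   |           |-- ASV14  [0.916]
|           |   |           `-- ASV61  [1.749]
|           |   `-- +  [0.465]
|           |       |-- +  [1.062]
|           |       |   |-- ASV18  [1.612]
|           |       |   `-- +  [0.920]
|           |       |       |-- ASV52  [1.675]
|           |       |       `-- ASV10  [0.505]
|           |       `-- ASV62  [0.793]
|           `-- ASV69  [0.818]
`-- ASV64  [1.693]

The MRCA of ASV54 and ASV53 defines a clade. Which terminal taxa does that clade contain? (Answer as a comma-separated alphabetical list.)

ASV53, ASV54, ASV55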